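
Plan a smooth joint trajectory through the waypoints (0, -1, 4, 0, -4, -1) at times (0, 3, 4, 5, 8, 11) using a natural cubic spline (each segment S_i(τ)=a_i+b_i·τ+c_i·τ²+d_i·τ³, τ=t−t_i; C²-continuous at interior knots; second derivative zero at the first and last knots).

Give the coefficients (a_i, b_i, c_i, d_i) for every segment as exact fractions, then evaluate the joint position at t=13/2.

  seg 0: a=0 b=-963/289 c=0 d=2600/7803
  seg 1: a=-1 b=1637/289 c=2600/867 d=-3176/867
  seg 2: a=4 b=583/867 c=-6928/867 d=959/289
  seg 3: a=0 b=-4642/867 c=1703/867 d=-541/2601
  seg 4: a=-4 b=707/867 c=80/867 d=-80/7803
S(13/2) = -9973/2312

Δ: Δ0=-1/3, Δ1=5, Δ2=-4, Δ3=-4/3, Δ4=1
row 1: diag=8, rhs=32; c'=1/8, d'=4
row 2: denom=4−1·1/8=31/8; d'=(-54−1·4)/(31/8)=-464/31
row 3: denom=8−1·8/31=240/31; d'=(16−1·-464/31)/(240/31)=4
row 4: denom=12−3·31/80=867/80; d'=(14−3·4)/(867/80)=160/867
back: M4=160/867
back: M3=4−31/80·160/867=3406/867
back: M2=-464/31−8/31·3406/867=-13856/867
back: M1=4−1/8·-13856/867=5200/867
M: M0=0, M1=5200/867, M2=-13856/867, M3=3406/867, M4=160/867, M5=0
seg 0: a=0, c=M0/2=0, d=(M1−M0)/(6·3)=2600/7803, b=Δ0−h0·(2M0+M1)/6=-963/289
seg 1: a=-1, c=M1/2=2600/867, d=(M2−M1)/(6·1)=-3176/867, b=Δ1−h1·(2M1+M2)/6=1637/289
seg 2: a=4, c=M2/2=-6928/867, d=(M3−M2)/(6·1)=959/289, b=Δ2−h2·(2M2+M3)/6=583/867
seg 3: a=0, c=M3/2=1703/867, d=(M4−M3)/(6·3)=-541/2601, b=Δ3−h3·(2M3+M4)/6=-4642/867
seg 4: a=-4, c=M4/2=80/867, d=(M5−M4)/(6·3)=-80/7803, b=Δ4−h4·(2M4+M5)/6=707/867
t_q=13/2 → seg 3, τ=3/2; S=0+-4642/867·τ+1703/867·τ²+-541/2601·τ³=-9973/2312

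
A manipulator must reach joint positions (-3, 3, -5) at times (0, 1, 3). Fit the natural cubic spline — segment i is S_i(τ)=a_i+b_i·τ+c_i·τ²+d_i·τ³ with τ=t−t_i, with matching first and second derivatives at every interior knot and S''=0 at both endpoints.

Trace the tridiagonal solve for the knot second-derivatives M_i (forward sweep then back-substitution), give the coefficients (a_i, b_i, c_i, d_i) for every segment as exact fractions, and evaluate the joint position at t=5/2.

Δ: Δ0=6, Δ1=-4
row 1: diag=6, rhs=-60; c'=1/3, d'=-10
back: M1=-10
M: M0=0, M1=-10, M2=0
seg 0: a=-3, c=M0/2=0, d=(M1−M0)/(6·1)=-5/3, b=Δ0−h0·(2M0+M1)/6=23/3
seg 1: a=3, c=M1/2=-5, d=(M2−M1)/(6·2)=5/6, b=Δ1−h1·(2M1+M2)/6=8/3
t_q=5/2 → seg 1, τ=3/2; S=3+8/3·τ+-5·τ²+5/6·τ³=-23/16

  seg 0: a=-3 b=23/3 c=0 d=-5/3
  seg 1: a=3 b=8/3 c=-5 d=5/6
S(5/2) = -23/16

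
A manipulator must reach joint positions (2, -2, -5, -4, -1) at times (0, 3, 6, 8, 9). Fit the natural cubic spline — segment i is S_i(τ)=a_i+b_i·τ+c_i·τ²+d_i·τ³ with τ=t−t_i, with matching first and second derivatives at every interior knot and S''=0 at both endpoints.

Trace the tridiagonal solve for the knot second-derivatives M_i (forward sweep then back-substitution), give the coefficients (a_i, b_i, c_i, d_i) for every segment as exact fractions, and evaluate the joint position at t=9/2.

  seg 0: a=2 b=-422/309 c=0 d=10/2781
  seg 1: a=-2 b=-392/309 c=10/309 d=53/2781
  seg 2: a=-5 b=-173/309 c=21/103 d=403/2472
  seg 3: a=-4 b=1367/618 c=487/412 d=-487/1236
S(9/2) = -3103/824

Δ: Δ0=-4/3, Δ1=-1, Δ2=1/2, Δ3=3
row 1: diag=12, rhs=2; c'=1/4, d'=1/6
row 2: denom=10−3·1/4=37/4; d'=(9−3·1/6)/(37/4)=34/37
row 3: denom=6−2·8/37=206/37; d'=(15−2·34/37)/(206/37)=487/206
back: M3=487/206
back: M2=34/37−8/37·487/206=42/103
back: M1=1/6−1/4·42/103=20/309
M: M0=0, M1=20/309, M2=42/103, M3=487/206, M4=0
seg 0: a=2, c=M0/2=0, d=(M1−M0)/(6·3)=10/2781, b=Δ0−h0·(2M0+M1)/6=-422/309
seg 1: a=-2, c=M1/2=10/309, d=(M2−M1)/(6·3)=53/2781, b=Δ1−h1·(2M1+M2)/6=-392/309
seg 2: a=-5, c=M2/2=21/103, d=(M3−M2)/(6·2)=403/2472, b=Δ2−h2·(2M2+M3)/6=-173/309
seg 3: a=-4, c=M3/2=487/412, d=(M4−M3)/(6·1)=-487/1236, b=Δ3−h3·(2M3+M4)/6=1367/618
t_q=9/2 → seg 1, τ=3/2; S=-2+-392/309·τ+10/309·τ²+53/2781·τ³=-3103/824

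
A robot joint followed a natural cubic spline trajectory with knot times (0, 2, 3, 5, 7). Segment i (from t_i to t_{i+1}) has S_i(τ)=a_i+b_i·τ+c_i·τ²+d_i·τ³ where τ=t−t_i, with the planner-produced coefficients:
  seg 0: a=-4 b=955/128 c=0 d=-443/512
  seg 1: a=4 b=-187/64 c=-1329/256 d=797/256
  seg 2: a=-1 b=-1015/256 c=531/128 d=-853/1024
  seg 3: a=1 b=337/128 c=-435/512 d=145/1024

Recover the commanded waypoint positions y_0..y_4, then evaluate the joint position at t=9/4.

y_0 = S_0(0) = a_0 = -4
y_1 = S_1(0) = a_1 = 4
y_2 = S_2(0) = a_2 = -1
y_3 = S_3(0) = a_3 = 1
y_4 = S_3(2) = 4
t_q=9/4 is in segment 1 (τ=1/4); S_1(τ)=49049/16384

y_0=-4 y_1=4 y_2=-1 y_3=1 y_4=4
S(9/4) = 49049/16384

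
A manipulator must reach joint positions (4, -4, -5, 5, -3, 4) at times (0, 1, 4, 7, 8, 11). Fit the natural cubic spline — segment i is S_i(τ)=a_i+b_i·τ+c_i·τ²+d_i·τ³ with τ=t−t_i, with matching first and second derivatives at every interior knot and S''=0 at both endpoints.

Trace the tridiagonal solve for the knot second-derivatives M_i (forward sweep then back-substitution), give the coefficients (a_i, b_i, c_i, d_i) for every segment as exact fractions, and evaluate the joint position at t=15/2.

Δ: Δ0=-8, Δ1=-1/3, Δ2=10/3, Δ3=-8, Δ4=7/3
row 1: diag=8, rhs=46; c'=3/8, d'=23/4
row 2: denom=12−3·3/8=87/8; d'=(22−3·23/4)/(87/8)=38/87
row 3: denom=8−3·8/29=208/29; d'=(-68−3·38/87)/(208/29)=-1005/104
row 4: denom=8−1·29/208=1635/208; d'=(62−1·-1005/104)/(1635/208)=14906/1635
back: M4=14906/1635
back: M3=-1005/104−29/208·14906/1635=-17878/1635
back: M2=38/87−8/29·-17878/1635=1882/545
back: M1=23/4−3/8·1882/545=2428/545
M: M0=0, M1=2428/545, M2=1882/545, M3=-17878/1635, M4=14906/1635, M5=0
seg 0: a=4, c=M0/2=0, d=(M1−M0)/(6·1)=1214/1635, b=Δ0−h0·(2M0+M1)/6=-14294/1635
seg 1: a=-4, c=M1/2=1214/545, d=(M2−M1)/(6·3)=-91/1635, b=Δ1−h1·(2M1+M2)/6=-10652/1635
seg 2: a=-5, c=M2/2=941/545, d=(M3−M2)/(6·3)=-11762/14715, b=Δ2−h2·(2M2+M3)/6=8743/1635
seg 3: a=5, c=M3/2=-8939/1635, d=(M4−M3)/(6·1)=5464/1635, b=Δ3−h3·(2M3+M4)/6=-1921/327
seg 4: a=-3, c=M4/2=7453/1635, d=(M5−M4)/(6·3)=-7453/14715, b=Δ4−h4·(2M4+M5)/6=-3697/545
t_q=15/2 → seg 3, τ=1/2; S=5+-1921/327·τ+-8939/1635·τ²+5464/1635·τ³=7283/6540

  seg 0: a=4 b=-14294/1635 c=0 d=1214/1635
  seg 1: a=-4 b=-10652/1635 c=1214/545 d=-91/1635
  seg 2: a=-5 b=8743/1635 c=941/545 d=-11762/14715
  seg 3: a=5 b=-1921/327 c=-8939/1635 d=5464/1635
  seg 4: a=-3 b=-3697/545 c=7453/1635 d=-7453/14715
S(15/2) = 7283/6540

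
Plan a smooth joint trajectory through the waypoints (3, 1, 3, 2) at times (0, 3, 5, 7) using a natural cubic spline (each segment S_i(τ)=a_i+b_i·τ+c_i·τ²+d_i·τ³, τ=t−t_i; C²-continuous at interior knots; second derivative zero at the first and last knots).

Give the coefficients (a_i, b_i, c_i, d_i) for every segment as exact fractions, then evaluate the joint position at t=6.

  seg 0: a=3 b=-299/228 c=0 d=49/684
  seg 1: a=1 b=71/114 c=49/76 d=-13/57
  seg 2: a=3 b=53/114 c=-55/76 d=55/456
S(6) = 435/152

Δ: Δ0=-2/3, Δ1=1, Δ2=-1/2
row 1: diag=10, rhs=10; c'=1/5, d'=1
row 2: denom=8−2·1/5=38/5; d'=(-9−2·1)/(38/5)=-55/38
back: M2=-55/38
back: M1=1−1/5·-55/38=49/38
M: M0=0, M1=49/38, M2=-55/38, M3=0
seg 0: a=3, c=M0/2=0, d=(M1−M0)/(6·3)=49/684, b=Δ0−h0·(2M0+M1)/6=-299/228
seg 1: a=1, c=M1/2=49/76, d=(M2−M1)/(6·2)=-13/57, b=Δ1−h1·(2M1+M2)/6=71/114
seg 2: a=3, c=M2/2=-55/76, d=(M3−M2)/(6·2)=55/456, b=Δ2−h2·(2M2+M3)/6=53/114
t_q=6 → seg 2, τ=1; S=3+53/114·τ+-55/76·τ²+55/456·τ³=435/152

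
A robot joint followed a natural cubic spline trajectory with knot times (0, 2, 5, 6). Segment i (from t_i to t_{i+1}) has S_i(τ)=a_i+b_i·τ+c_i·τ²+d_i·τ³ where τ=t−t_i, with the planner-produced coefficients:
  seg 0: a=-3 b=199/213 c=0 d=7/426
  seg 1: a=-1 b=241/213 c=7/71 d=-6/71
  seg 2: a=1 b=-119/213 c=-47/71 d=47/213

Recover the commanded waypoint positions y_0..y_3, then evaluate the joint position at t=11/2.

y_0 = S_0(0) = a_0 = -3
y_1 = S_1(0) = a_1 = -1
y_2 = S_2(0) = a_2 = 1
y_3 = S_2(1) = 0
t_q=11/2 is in segment 2 (τ=1/2); S_2(τ)=331/568

y_0=-3 y_1=-1 y_2=1 y_3=0
S(11/2) = 331/568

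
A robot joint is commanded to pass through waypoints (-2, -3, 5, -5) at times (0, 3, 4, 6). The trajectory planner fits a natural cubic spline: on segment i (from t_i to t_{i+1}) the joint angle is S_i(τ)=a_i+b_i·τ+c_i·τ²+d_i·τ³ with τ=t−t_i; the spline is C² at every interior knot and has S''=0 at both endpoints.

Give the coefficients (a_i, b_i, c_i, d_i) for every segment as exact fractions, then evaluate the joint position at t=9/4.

Δ: Δ0=-1/3, Δ1=8, Δ2=-5
row 1: diag=8, rhs=50; c'=1/8, d'=25/4
row 2: denom=6−1·1/8=47/8; d'=(-78−1·25/4)/(47/8)=-674/47
back: M2=-674/47
back: M1=25/4−1/8·-674/47=378/47
M: M0=0, M1=378/47, M2=-674/47, M3=0
seg 0: a=-2, c=M0/2=0, d=(M1−M0)/(6·3)=21/47, b=Δ0−h0·(2M0+M1)/6=-614/141
seg 1: a=-3, c=M1/2=189/47, d=(M2−M1)/(6·1)=-526/141, b=Δ1−h1·(2M1+M2)/6=1087/141
seg 2: a=5, c=M2/2=-337/47, d=(M3−M2)/(6·2)=337/282, b=Δ2−h2·(2M2+M3)/6=643/141
t_q=9/4 → seg 0, τ=9/4; S=-2+-614/141·τ+0·τ²+21/47·τ³=-20179/3008

  seg 0: a=-2 b=-614/141 c=0 d=21/47
  seg 1: a=-3 b=1087/141 c=189/47 d=-526/141
  seg 2: a=5 b=643/141 c=-337/47 d=337/282
S(9/4) = -20179/3008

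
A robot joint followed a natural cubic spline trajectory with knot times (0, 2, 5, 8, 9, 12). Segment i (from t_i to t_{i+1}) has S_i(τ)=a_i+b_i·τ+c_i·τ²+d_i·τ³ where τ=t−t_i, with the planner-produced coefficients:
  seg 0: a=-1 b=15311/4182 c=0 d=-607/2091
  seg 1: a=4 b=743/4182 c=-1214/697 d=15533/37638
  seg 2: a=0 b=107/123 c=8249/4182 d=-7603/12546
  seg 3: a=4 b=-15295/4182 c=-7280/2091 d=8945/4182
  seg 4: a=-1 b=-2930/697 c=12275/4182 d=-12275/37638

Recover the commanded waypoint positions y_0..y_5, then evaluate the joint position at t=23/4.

y_0=-1 y_1=4 y_2=0 y_3=4 y_4=-1 y_5=4
S(23/4) = 134387/89216

y_0 = S_0(0) = a_0 = -1
y_1 = S_1(0) = a_1 = 4
y_2 = S_2(0) = a_2 = 0
y_3 = S_3(0) = a_3 = 4
y_4 = S_4(0) = a_4 = -1
y_5 = S_4(3) = 4
t_q=23/4 is in segment 2 (τ=3/4); S_2(τ)=134387/89216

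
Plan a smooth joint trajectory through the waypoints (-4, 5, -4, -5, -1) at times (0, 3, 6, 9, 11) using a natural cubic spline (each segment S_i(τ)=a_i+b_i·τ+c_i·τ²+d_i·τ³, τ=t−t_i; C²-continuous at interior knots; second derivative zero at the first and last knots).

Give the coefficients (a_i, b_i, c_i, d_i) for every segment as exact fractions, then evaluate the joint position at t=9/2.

  seg 0: a=-4 b=1967/414 c=0 d=-725/3726
  seg 1: a=5 b=-104/207 c=-725/414 d=1141/3726
  seg 2: a=-4 b=-1135/414 c=208/207 d=-251/3726
  seg 3: a=-5 b=304/207 c=55/138 d=-55/828
S(9/2) = 493/368

Δ: Δ0=3, Δ1=-3, Δ2=-1/3, Δ3=2
row 1: diag=12, rhs=-36; c'=1/4, d'=-3
row 2: denom=12−3·1/4=45/4; d'=(16−3·-3)/(45/4)=20/9
row 3: denom=10−3·4/15=46/5; d'=(14−3·20/9)/(46/5)=55/69
back: M3=55/69
back: M2=20/9−4/15·55/69=416/207
back: M1=-3−1/4·416/207=-725/207
M: M0=0, M1=-725/207, M2=416/207, M3=55/69, M4=0
seg 0: a=-4, c=M0/2=0, d=(M1−M0)/(6·3)=-725/3726, b=Δ0−h0·(2M0+M1)/6=1967/414
seg 1: a=5, c=M1/2=-725/414, d=(M2−M1)/(6·3)=1141/3726, b=Δ1−h1·(2M1+M2)/6=-104/207
seg 2: a=-4, c=M2/2=208/207, d=(M3−M2)/(6·3)=-251/3726, b=Δ2−h2·(2M2+M3)/6=-1135/414
seg 3: a=-5, c=M3/2=55/138, d=(M4−M3)/(6·2)=-55/828, b=Δ3−h3·(2M3+M4)/6=304/207
t_q=9/2 → seg 1, τ=3/2; S=5+-104/207·τ+-725/414·τ²+1141/3726·τ³=493/368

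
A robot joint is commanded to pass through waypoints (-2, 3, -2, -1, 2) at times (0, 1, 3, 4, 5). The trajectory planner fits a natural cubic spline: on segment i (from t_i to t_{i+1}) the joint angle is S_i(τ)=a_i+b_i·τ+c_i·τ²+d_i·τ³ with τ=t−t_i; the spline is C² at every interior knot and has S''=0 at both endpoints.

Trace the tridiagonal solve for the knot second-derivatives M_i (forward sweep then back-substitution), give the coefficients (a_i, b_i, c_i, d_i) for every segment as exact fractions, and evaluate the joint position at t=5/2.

Δ: Δ0=5, Δ1=-5/2, Δ2=1, Δ3=3
row 1: diag=6, rhs=-45; c'=1/3, d'=-15/2
row 2: denom=6−2·1/3=16/3; d'=(21−2·-15/2)/(16/3)=27/4
row 3: denom=4−1·3/16=61/16; d'=(12−1·27/4)/(61/16)=84/61
back: M3=84/61
back: M2=27/4−3/16·84/61=396/61
back: M1=-15/2−1/3·396/61=-1179/122
M: M0=0, M1=-1179/122, M2=396/61, M3=84/61, M4=0
seg 0: a=-2, c=M0/2=0, d=(M1−M0)/(6·1)=-393/244, b=Δ0−h0·(2M0+M1)/6=1613/244
seg 1: a=3, c=M1/2=-1179/244, d=(M2−M1)/(6·2)=657/488, b=Δ1−h1·(2M1+M2)/6=217/122
seg 2: a=-2, c=M2/2=198/61, d=(M3−M2)/(6·1)=-52/61, b=Δ2−h2·(2M2+M3)/6=-85/61
seg 3: a=-1, c=M3/2=42/61, d=(M4−M3)/(6·1)=-14/61, b=Δ3−h3·(2M3+M4)/6=155/61
t_q=5/2 → seg 1, τ=3/2; S=3+217/122·τ+-1179/244·τ²+657/488·τ³=-2577/3904

  seg 0: a=-2 b=1613/244 c=0 d=-393/244
  seg 1: a=3 b=217/122 c=-1179/244 d=657/488
  seg 2: a=-2 b=-85/61 c=198/61 d=-52/61
  seg 3: a=-1 b=155/61 c=42/61 d=-14/61
S(5/2) = -2577/3904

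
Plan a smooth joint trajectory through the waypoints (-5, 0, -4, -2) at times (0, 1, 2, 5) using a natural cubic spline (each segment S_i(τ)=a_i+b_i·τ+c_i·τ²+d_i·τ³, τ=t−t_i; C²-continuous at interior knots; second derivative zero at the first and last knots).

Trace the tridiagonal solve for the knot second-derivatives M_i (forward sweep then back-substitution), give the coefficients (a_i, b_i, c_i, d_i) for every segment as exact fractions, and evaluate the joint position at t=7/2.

  seg 0: a=-5 b=695/93 c=0 d=-230/93
  seg 1: a=0 b=5/93 c=-230/31 d=313/93
  seg 2: a=-4 b=-436/93 c=83/31 d=-83/279
S(7/2) = -1491/248

Δ: Δ0=5, Δ1=-4, Δ2=2/3
row 1: diag=4, rhs=-54; c'=1/4, d'=-27/2
row 2: denom=8−1·1/4=31/4; d'=(28−1·-27/2)/(31/4)=166/31
back: M2=166/31
back: M1=-27/2−1/4·166/31=-460/31
M: M0=0, M1=-460/31, M2=166/31, M3=0
seg 0: a=-5, c=M0/2=0, d=(M1−M0)/(6·1)=-230/93, b=Δ0−h0·(2M0+M1)/6=695/93
seg 1: a=0, c=M1/2=-230/31, d=(M2−M1)/(6·1)=313/93, b=Δ1−h1·(2M1+M2)/6=5/93
seg 2: a=-4, c=M2/2=83/31, d=(M3−M2)/(6·3)=-83/279, b=Δ2−h2·(2M2+M3)/6=-436/93
t_q=7/2 → seg 2, τ=3/2; S=-4+-436/93·τ+83/31·τ²+-83/279·τ³=-1491/248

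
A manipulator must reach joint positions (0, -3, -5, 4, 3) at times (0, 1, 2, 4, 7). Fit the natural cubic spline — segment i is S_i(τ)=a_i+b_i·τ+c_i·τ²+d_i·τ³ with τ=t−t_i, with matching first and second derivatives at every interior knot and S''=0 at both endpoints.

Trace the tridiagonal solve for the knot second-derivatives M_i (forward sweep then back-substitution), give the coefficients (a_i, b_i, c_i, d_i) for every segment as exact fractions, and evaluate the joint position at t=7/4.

Δ: Δ0=-3, Δ1=-2, Δ2=9/2, Δ3=-1/3
row 1: diag=4, rhs=6; c'=1/4, d'=3/2
row 2: denom=6−1·1/4=23/4; d'=(39−1·3/2)/(23/4)=150/23
row 3: denom=10−2·8/23=214/23; d'=(-29−2·150/23)/(214/23)=-967/214
back: M3=-967/214
back: M2=150/23−8/23·-967/214=866/107
back: M1=3/2−1/4·866/107=-56/107
M: M0=0, M1=-56/107, M2=866/107, M3=-967/214, M4=0
seg 0: a=0, c=M0/2=0, d=(M1−M0)/(6·1)=-28/321, b=Δ0−h0·(2M0+M1)/6=-935/321
seg 1: a=-3, c=M1/2=-28/107, d=(M2−M1)/(6·1)=461/321, b=Δ1−h1·(2M1+M2)/6=-1019/321
seg 2: a=-5, c=M2/2=433/107, d=(M3−M2)/(6·2)=-2699/2568, b=Δ2−h2·(2M2+M3)/6=196/321
seg 3: a=4, c=M3/2=-967/428, d=(M4−M3)/(6·3)=967/3852, b=Δ3−h3·(2M3+M4)/6=2687/642
t_q=7/4 → seg 1, τ=3/4; S=-3+-1019/321·τ+-28/107·τ²+461/321·τ³=-33707/6848

  seg 0: a=0 b=-935/321 c=0 d=-28/321
  seg 1: a=-3 b=-1019/321 c=-28/107 d=461/321
  seg 2: a=-5 b=196/321 c=433/107 d=-2699/2568
  seg 3: a=4 b=2687/642 c=-967/428 d=967/3852
S(7/4) = -33707/6848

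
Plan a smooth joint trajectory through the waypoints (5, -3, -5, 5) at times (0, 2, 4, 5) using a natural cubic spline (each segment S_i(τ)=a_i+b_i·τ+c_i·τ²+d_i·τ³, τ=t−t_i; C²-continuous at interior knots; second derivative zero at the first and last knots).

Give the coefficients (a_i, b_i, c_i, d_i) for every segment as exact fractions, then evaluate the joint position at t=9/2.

Δ: Δ0=-4, Δ1=-1, Δ2=10
row 1: diag=8, rhs=18; c'=1/4, d'=9/4
row 2: denom=6−2·1/4=11/2; d'=(66−2·9/4)/(11/2)=123/11
back: M2=123/11
back: M1=9/4−1/4·123/11=-6/11
M: M0=0, M1=-6/11, M2=123/11, M3=0
seg 0: a=5, c=M0/2=0, d=(M1−M0)/(6·2)=-1/22, b=Δ0−h0·(2M0+M1)/6=-42/11
seg 1: a=-3, c=M1/2=-3/11, d=(M2−M1)/(6·2)=43/44, b=Δ1−h1·(2M1+M2)/6=-48/11
seg 2: a=-5, c=M2/2=123/22, d=(M3−M2)/(6·1)=-41/22, b=Δ2−h2·(2M2+M3)/6=69/11
t_q=9/2 → seg 2, τ=1/2; S=-5+69/11·τ+123/22·τ²+-41/22·τ³=-123/176

  seg 0: a=5 b=-42/11 c=0 d=-1/22
  seg 1: a=-3 b=-48/11 c=-3/11 d=43/44
  seg 2: a=-5 b=69/11 c=123/22 d=-41/22
S(9/2) = -123/176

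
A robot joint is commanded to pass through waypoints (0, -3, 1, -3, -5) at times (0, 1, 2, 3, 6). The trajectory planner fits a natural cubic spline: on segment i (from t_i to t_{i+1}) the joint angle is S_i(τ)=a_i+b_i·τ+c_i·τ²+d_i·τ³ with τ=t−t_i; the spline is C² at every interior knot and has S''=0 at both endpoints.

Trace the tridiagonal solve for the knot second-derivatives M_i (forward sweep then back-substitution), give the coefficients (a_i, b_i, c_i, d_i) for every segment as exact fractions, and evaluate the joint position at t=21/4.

Δ: Δ0=-3, Δ1=4, Δ2=-4, Δ3=-2/3
row 1: diag=4, rhs=42; c'=1/4, d'=21/2
row 2: denom=4−1·1/4=15/4; d'=(-48−1·21/2)/(15/4)=-78/5
row 3: denom=8−1·4/15=116/15; d'=(20−1·-78/5)/(116/15)=267/58
back: M3=267/58
back: M2=-78/5−4/15·267/58=-488/29
back: M1=21/2−1/4·-488/29=853/58
M: M0=0, M1=853/58, M2=-488/29, M3=267/58, M4=0
seg 0: a=0, c=M0/2=0, d=(M1−M0)/(6·1)=853/348, b=Δ0−h0·(2M0+M1)/6=-1897/348
seg 1: a=-3, c=M1/2=853/116, d=(M2−M1)/(6·1)=-1829/348, b=Δ1−h1·(2M1+M2)/6=331/174
seg 2: a=1, c=M2/2=-244/29, d=(M3−M2)/(6·1)=1243/348, b=Δ2−h2·(2M2+M3)/6=293/348
seg 3: a=-3, c=M3/2=267/116, d=(M4−M3)/(6·3)=-89/348, b=Δ3−h3·(2M3+M4)/6=-917/174
t_q=21/4 → seg 3, τ=9/4; S=-3+-917/174·τ+267/116·τ²+-89/348·τ³=-45423/7424

  seg 0: a=0 b=-1897/348 c=0 d=853/348
  seg 1: a=-3 b=331/174 c=853/116 d=-1829/348
  seg 2: a=1 b=293/348 c=-244/29 d=1243/348
  seg 3: a=-3 b=-917/174 c=267/116 d=-89/348
S(21/4) = -45423/7424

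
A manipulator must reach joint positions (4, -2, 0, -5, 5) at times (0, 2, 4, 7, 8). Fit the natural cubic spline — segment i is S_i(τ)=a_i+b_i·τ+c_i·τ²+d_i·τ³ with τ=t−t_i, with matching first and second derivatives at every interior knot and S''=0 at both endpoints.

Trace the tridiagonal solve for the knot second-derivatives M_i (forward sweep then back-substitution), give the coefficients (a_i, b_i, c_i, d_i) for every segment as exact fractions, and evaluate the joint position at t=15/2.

  seg 0: a=4 b=-1801/402 c=0 d=595/1608
  seg 1: a=-2 b=-8/201 c=595/268 d=-1367/1608
  seg 2: a=0 b=-547/402 c=-193/67 d=1117/1206
  seg 3: a=-5 b=1279/201 c=731/134 d=-731/402
S(15/2) = -731/1072

Δ: Δ0=-3, Δ1=1, Δ2=-5/3, Δ3=10
row 1: diag=8, rhs=24; c'=1/4, d'=3
row 2: denom=10−2·1/4=19/2; d'=(-16−2·3)/(19/2)=-44/19
row 3: denom=8−3·6/19=134/19; d'=(70−3·-44/19)/(134/19)=731/67
back: M3=731/67
back: M2=-44/19−6/19·731/67=-386/67
back: M1=3−1/4·-386/67=595/134
M: M0=0, M1=595/134, M2=-386/67, M3=731/67, M4=0
seg 0: a=4, c=M0/2=0, d=(M1−M0)/(6·2)=595/1608, b=Δ0−h0·(2M0+M1)/6=-1801/402
seg 1: a=-2, c=M1/2=595/268, d=(M2−M1)/(6·2)=-1367/1608, b=Δ1−h1·(2M1+M2)/6=-8/201
seg 2: a=0, c=M2/2=-193/67, d=(M3−M2)/(6·3)=1117/1206, b=Δ2−h2·(2M2+M3)/6=-547/402
seg 3: a=-5, c=M3/2=731/134, d=(M4−M3)/(6·1)=-731/402, b=Δ3−h3·(2M3+M4)/6=1279/201
t_q=15/2 → seg 3, τ=1/2; S=-5+1279/201·τ+731/134·τ²+-731/402·τ³=-731/1072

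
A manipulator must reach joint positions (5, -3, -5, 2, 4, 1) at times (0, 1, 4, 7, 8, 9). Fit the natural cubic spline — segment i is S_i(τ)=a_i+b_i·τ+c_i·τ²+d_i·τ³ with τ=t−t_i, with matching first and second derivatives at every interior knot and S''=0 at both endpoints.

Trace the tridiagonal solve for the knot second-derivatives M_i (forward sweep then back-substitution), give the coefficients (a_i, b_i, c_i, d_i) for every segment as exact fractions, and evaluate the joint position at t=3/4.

  seg 0: a=5 b=-21490/2409 c=0 d=2218/2409
  seg 1: a=-3 b=-14836/2409 c=2218/803 d=-68/219
  seg 2: a=-5 b=4892/2409 c=-26/803 d=107/2409
  seg 3: a=2 b=7313/2409 c=295/803 d=-3380/2409
  seg 4: a=4 b=-1057/2409 c=-3085/803 d=3085/2409
S(3/4) = -33459/25696

Δ: Δ0=-8, Δ1=-2/3, Δ2=7/3, Δ3=2, Δ4=-3
row 1: diag=8, rhs=44; c'=3/8, d'=11/2
row 2: denom=12−3·3/8=87/8; d'=(18−3·11/2)/(87/8)=4/29
row 3: denom=8−3·8/29=208/29; d'=(-2−3·4/29)/(208/29)=-35/104
row 4: denom=4−1·29/208=803/208; d'=(-30−1·-35/104)/(803/208)=-6170/803
back: M4=-6170/803
back: M3=-35/104−29/208·-6170/803=590/803
back: M2=4/29−8/29·590/803=-52/803
back: M1=11/2−3/8·-52/803=4436/803
M: M0=0, M1=4436/803, M2=-52/803, M3=590/803, M4=-6170/803, M5=0
seg 0: a=5, c=M0/2=0, d=(M1−M0)/(6·1)=2218/2409, b=Δ0−h0·(2M0+M1)/6=-21490/2409
seg 1: a=-3, c=M1/2=2218/803, d=(M2−M1)/(6·3)=-68/219, b=Δ1−h1·(2M1+M2)/6=-14836/2409
seg 2: a=-5, c=M2/2=-26/803, d=(M3−M2)/(6·3)=107/2409, b=Δ2−h2·(2M2+M3)/6=4892/2409
seg 3: a=2, c=M3/2=295/803, d=(M4−M3)/(6·1)=-3380/2409, b=Δ3−h3·(2M3+M4)/6=7313/2409
seg 4: a=4, c=M4/2=-3085/803, d=(M5−M4)/(6·1)=3085/2409, b=Δ4−h4·(2M4+M5)/6=-1057/2409
t_q=3/4 → seg 0, τ=3/4; S=5+-21490/2409·τ+0·τ²+2218/2409·τ³=-33459/25696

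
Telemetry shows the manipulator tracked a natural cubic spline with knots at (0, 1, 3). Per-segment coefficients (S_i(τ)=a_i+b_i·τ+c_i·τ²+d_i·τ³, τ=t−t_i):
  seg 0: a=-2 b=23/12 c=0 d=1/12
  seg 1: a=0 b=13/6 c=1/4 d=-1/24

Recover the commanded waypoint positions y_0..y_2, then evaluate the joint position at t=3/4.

y_0=-2 y_1=0 y_2=5
S(3/4) = -135/256

y_0 = S_0(0) = a_0 = -2
y_1 = S_1(0) = a_1 = 0
y_2 = S_1(2) = 5
t_q=3/4 is in segment 0 (τ=3/4); S_0(τ)=-135/256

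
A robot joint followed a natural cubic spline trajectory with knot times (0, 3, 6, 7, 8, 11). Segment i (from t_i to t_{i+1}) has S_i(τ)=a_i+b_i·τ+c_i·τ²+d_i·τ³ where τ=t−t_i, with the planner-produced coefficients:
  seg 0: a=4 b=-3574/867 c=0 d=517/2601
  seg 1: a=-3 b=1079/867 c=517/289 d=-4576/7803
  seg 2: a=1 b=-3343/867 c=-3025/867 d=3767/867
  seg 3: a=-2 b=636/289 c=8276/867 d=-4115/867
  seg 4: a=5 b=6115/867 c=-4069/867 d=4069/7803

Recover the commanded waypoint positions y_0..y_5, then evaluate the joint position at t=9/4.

y_0 = S_0(0) = a_0 = 4
y_1 = S_1(0) = a_1 = -3
y_2 = S_2(0) = a_2 = 1
y_3 = S_3(0) = a_3 = -2
y_4 = S_4(0) = a_4 = 5
y_5 = S_4(3) = -2
t_q=9/4 is in segment 0 (τ=9/4); S_0(τ)=-55691/18496

y_0=4 y_1=-3 y_2=1 y_3=-2 y_4=5 y_5=-2
S(9/4) = -55691/18496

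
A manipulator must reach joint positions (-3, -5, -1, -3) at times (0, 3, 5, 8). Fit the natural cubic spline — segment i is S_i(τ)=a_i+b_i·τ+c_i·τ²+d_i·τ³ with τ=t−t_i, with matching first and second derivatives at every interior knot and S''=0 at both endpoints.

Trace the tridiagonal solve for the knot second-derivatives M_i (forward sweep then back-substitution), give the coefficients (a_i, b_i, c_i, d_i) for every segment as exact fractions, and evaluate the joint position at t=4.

  seg 0: a=-3 b=-5/3 c=0 d=1/9
  seg 1: a=-5 b=4/3 c=1 d=-1/3
  seg 2: a=-1 b=4/3 c=-1 d=1/9
S(4) = -3

Δ: Δ0=-2/3, Δ1=2, Δ2=-2/3
row 1: diag=10, rhs=16; c'=1/5, d'=8/5
row 2: denom=10−2·1/5=48/5; d'=(-16−2·8/5)/(48/5)=-2
back: M2=-2
back: M1=8/5−1/5·-2=2
M: M0=0, M1=2, M2=-2, M3=0
seg 0: a=-3, c=M0/2=0, d=(M1−M0)/(6·3)=1/9, b=Δ0−h0·(2M0+M1)/6=-5/3
seg 1: a=-5, c=M1/2=1, d=(M2−M1)/(6·2)=-1/3, b=Δ1−h1·(2M1+M2)/6=4/3
seg 2: a=-1, c=M2/2=-1, d=(M3−M2)/(6·3)=1/9, b=Δ2−h2·(2M2+M3)/6=4/3
t_q=4 → seg 1, τ=1; S=-5+4/3·τ+1·τ²+-1/3·τ³=-3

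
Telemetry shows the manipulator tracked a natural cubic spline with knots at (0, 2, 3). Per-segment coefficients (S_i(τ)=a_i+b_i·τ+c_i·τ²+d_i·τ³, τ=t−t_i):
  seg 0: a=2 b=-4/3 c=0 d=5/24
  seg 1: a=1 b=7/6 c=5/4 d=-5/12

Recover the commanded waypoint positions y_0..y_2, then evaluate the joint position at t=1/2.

y_0 = S_0(0) = a_0 = 2
y_1 = S_1(0) = a_1 = 1
y_2 = S_1(1) = 3
t_q=1/2 is in segment 0 (τ=1/2); S_0(τ)=87/64

y_0=2 y_1=1 y_2=3
S(1/2) = 87/64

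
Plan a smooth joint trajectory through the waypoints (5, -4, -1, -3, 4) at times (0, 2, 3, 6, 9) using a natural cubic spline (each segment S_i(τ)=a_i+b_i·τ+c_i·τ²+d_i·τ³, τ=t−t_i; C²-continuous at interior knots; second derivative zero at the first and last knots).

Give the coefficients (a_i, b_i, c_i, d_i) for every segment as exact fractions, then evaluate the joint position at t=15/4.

  seg 0: a=5 b=-109/15 c=0 d=83/120
  seg 1: a=-4 b=31/30 c=83/20 d=-131/60
  seg 2: a=-1 b=167/60 c=-12/5 d=5/12
  seg 3: a=-3 b=-11/30 c=27/20 d=-3/20
S(15/4) = -111/1280

Δ: Δ0=-9/2, Δ1=3, Δ2=-2/3, Δ3=7/3
row 1: diag=6, rhs=45; c'=1/6, d'=15/2
row 2: denom=8−1·1/6=47/6; d'=(-22−1·15/2)/(47/6)=-177/47
row 3: denom=12−3·18/47=510/47; d'=(18−3·-177/47)/(510/47)=27/10
back: M3=27/10
back: M2=-177/47−18/47·27/10=-24/5
back: M1=15/2−1/6·-24/5=83/10
M: M0=0, M1=83/10, M2=-24/5, M3=27/10, M4=0
seg 0: a=5, c=M0/2=0, d=(M1−M0)/(6·2)=83/120, b=Δ0−h0·(2M0+M1)/6=-109/15
seg 1: a=-4, c=M1/2=83/20, d=(M2−M1)/(6·1)=-131/60, b=Δ1−h1·(2M1+M2)/6=31/30
seg 2: a=-1, c=M2/2=-12/5, d=(M3−M2)/(6·3)=5/12, b=Δ2−h2·(2M2+M3)/6=167/60
seg 3: a=-3, c=M3/2=27/20, d=(M4−M3)/(6·3)=-3/20, b=Δ3−h3·(2M3+M4)/6=-11/30
t_q=15/4 → seg 2, τ=3/4; S=-1+167/60·τ+-12/5·τ²+5/12·τ³=-111/1280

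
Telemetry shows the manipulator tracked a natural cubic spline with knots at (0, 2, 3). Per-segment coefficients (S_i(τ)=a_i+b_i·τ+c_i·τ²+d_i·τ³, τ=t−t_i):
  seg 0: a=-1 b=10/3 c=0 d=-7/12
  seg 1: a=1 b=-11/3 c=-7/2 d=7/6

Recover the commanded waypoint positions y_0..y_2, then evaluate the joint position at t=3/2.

y_0 = S_0(0) = a_0 = -1
y_1 = S_1(0) = a_1 = 1
y_2 = S_1(1) = -5
t_q=3/2 is in segment 0 (τ=3/2); S_0(τ)=65/32

y_0=-1 y_1=1 y_2=-5
S(3/2) = 65/32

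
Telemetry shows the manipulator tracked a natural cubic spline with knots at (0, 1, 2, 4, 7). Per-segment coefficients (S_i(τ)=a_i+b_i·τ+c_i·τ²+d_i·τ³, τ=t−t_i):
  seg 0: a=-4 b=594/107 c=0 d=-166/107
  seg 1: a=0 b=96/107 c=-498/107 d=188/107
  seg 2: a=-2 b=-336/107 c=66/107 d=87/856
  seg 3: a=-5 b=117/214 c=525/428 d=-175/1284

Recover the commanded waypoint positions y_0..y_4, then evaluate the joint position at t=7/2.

y_0=-4 y_1=0 y_2=-2 y_3=-5 y_4=4
S(7/2) = -34099/6848

y_0 = S_0(0) = a_0 = -4
y_1 = S_1(0) = a_1 = 0
y_2 = S_2(0) = a_2 = -2
y_3 = S_3(0) = a_3 = -5
y_4 = S_3(3) = 4
t_q=7/2 is in segment 2 (τ=3/2); S_2(τ)=-34099/6848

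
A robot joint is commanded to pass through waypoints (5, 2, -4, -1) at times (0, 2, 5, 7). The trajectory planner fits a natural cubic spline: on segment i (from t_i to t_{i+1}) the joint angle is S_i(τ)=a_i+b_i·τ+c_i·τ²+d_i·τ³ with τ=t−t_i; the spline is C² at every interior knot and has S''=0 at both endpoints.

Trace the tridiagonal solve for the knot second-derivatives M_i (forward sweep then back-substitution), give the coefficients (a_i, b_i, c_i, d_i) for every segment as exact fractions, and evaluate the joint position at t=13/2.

Δ: Δ0=-3/2, Δ1=-2, Δ2=3/2
row 1: diag=10, rhs=-3; c'=3/10, d'=-3/10
row 2: denom=10−3·3/10=91/10; d'=(21−3·-3/10)/(91/10)=219/91
back: M2=219/91
back: M1=-3/10−3/10·219/91=-93/91
M: M0=0, M1=-93/91, M2=219/91, M3=0
seg 0: a=5, c=M0/2=0, d=(M1−M0)/(6·2)=-31/364, b=Δ0−h0·(2M0+M1)/6=-211/182
seg 1: a=2, c=M1/2=-93/182, d=(M2−M1)/(6·3)=4/21, b=Δ1−h1·(2M1+M2)/6=-397/182
seg 2: a=-4, c=M2/2=219/182, d=(M3−M2)/(6·2)=-73/364, b=Δ2−h2·(2M2+M3)/6=-19/182
t_q=13/2 → seg 2, τ=3/2; S=-4+-19/182·τ+219/182·τ²+-73/364·τ³=-6191/2912

  seg 0: a=5 b=-211/182 c=0 d=-31/364
  seg 1: a=2 b=-397/182 c=-93/182 d=4/21
  seg 2: a=-4 b=-19/182 c=219/182 d=-73/364
S(13/2) = -6191/2912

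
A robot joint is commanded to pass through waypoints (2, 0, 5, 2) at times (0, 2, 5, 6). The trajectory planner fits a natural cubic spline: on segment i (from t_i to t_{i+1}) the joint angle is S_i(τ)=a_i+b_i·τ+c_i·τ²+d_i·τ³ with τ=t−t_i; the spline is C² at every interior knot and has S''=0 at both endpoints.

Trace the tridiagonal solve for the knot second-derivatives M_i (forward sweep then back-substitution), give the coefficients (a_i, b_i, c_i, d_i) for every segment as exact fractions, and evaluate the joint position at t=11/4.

  seg 0: a=2 b=-425/213 c=0 d=53/213
  seg 1: a=0 b=211/213 c=106/71 d=-30/71
  seg 2: a=5 b=-311/213 c=-164/71 d=164/213
S(11/4) = 3191/2272

Δ: Δ0=-1, Δ1=5/3, Δ2=-3
row 1: diag=10, rhs=16; c'=3/10, d'=8/5
row 2: denom=8−3·3/10=71/10; d'=(-28−3·8/5)/(71/10)=-328/71
back: M2=-328/71
back: M1=8/5−3/10·-328/71=212/71
M: M0=0, M1=212/71, M2=-328/71, M3=0
seg 0: a=2, c=M0/2=0, d=(M1−M0)/(6·2)=53/213, b=Δ0−h0·(2M0+M1)/6=-425/213
seg 1: a=0, c=M1/2=106/71, d=(M2−M1)/(6·3)=-30/71, b=Δ1−h1·(2M1+M2)/6=211/213
seg 2: a=5, c=M2/2=-164/71, d=(M3−M2)/(6·1)=164/213, b=Δ2−h2·(2M2+M3)/6=-311/213
t_q=11/4 → seg 1, τ=3/4; S=0+211/213·τ+106/71·τ²+-30/71·τ³=3191/2272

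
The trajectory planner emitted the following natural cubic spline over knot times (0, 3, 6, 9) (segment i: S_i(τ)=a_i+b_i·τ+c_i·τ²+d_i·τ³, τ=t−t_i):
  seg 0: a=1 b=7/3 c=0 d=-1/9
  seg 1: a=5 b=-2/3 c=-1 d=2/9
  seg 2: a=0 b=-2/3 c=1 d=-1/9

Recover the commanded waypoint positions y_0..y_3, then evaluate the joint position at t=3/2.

y_0=1 y_1=5 y_2=0 y_3=4
S(3/2) = 33/8

y_0 = S_0(0) = a_0 = 1
y_1 = S_1(0) = a_1 = 5
y_2 = S_2(0) = a_2 = 0
y_3 = S_2(3) = 4
t_q=3/2 is in segment 0 (τ=3/2); S_0(τ)=33/8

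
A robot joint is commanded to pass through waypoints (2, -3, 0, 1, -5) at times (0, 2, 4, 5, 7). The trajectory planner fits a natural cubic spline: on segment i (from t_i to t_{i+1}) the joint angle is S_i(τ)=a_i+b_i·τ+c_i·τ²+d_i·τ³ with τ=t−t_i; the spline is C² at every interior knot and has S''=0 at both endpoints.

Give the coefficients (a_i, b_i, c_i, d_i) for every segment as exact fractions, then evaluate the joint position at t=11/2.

Δ: Δ0=-5/2, Δ1=3/2, Δ2=1, Δ3=-3
row 1: diag=8, rhs=24; c'=1/4, d'=3
row 2: denom=6−2·1/4=11/2; d'=(-3−2·3)/(11/2)=-18/11
row 3: denom=6−1·2/11=64/11; d'=(-24−1·-18/11)/(64/11)=-123/32
back: M3=-123/32
back: M2=-18/11−2/11·-123/32=-15/16
back: M1=3−1/4·-15/16=207/64
M: M0=0, M1=207/64, M2=-15/16, M3=-123/32, M4=0
seg 0: a=2, c=M0/2=0, d=(M1−M0)/(6·2)=69/256, b=Δ0−h0·(2M0+M1)/6=-229/64
seg 1: a=-3, c=M1/2=207/128, d=(M2−M1)/(6·2)=-89/256, b=Δ1−h1·(2M1+M2)/6=-11/32
seg 2: a=0, c=M2/2=-15/32, d=(M3−M2)/(6·1)=-31/64, b=Δ2−h2·(2M2+M3)/6=125/64
seg 3: a=1, c=M3/2=-123/64, d=(M4−M3)/(6·2)=41/128, b=Δ3−h3·(2M3+M4)/6=-7/16
t_q=11/2 → seg 3, τ=1/2; S=1+-7/16·τ+-123/64·τ²+41/128·τ³=349/1024

  seg 0: a=2 b=-229/64 c=0 d=69/256
  seg 1: a=-3 b=-11/32 c=207/128 d=-89/256
  seg 2: a=0 b=125/64 c=-15/32 d=-31/64
  seg 3: a=1 b=-7/16 c=-123/64 d=41/128
S(11/2) = 349/1024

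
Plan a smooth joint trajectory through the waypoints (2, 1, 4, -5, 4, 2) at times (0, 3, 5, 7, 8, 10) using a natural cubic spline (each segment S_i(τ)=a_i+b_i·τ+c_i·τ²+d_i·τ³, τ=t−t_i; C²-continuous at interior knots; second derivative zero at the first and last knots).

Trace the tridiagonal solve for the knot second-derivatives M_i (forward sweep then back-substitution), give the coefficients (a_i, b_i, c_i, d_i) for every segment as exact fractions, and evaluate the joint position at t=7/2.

Δ: Δ0=-1/3, Δ1=3/2, Δ2=-9/2, Δ3=9, Δ4=-1
row 1: diag=10, rhs=11; c'=1/5, d'=11/10
row 2: denom=8−2·1/5=38/5; d'=(-36−2·11/10)/(38/5)=-191/38
row 3: denom=6−2·5/19=104/19; d'=(81−2·-191/38)/(104/19)=865/52
row 4: denom=6−1·19/104=605/104; d'=(-60−1·865/52)/(605/104)=-1594/121
back: M4=-1594/121
back: M3=865/52−19/104·-1594/121=2304/121
back: M2=-191/38−5/19·2304/121=-2429/242
back: M1=11/10−1/5·-2429/242=376/121
M: M0=0, M1=376/121, M2=-2429/242, M3=2304/121, M4=-1594/121, M5=0
seg 0: a=2, c=M0/2=0, d=(M1−M0)/(6·3)=188/1089, b=Δ0−h0·(2M0+M1)/6=-685/363
seg 1: a=1, c=M1/2=188/121, d=(M2−M1)/(6·2)=-3181/2904, b=Δ1−h1·(2M1+M2)/6=1007/363
seg 2: a=4, c=M2/2=-2429/484, d=(M3−M2)/(6·2)=7037/2904, b=Δ2−h2·(2M2+M3)/6=-3017/726
seg 3: a=-5, c=M3/2=1152/121, d=(M4−M3)/(6·1)=-1949/363, b=Δ3−h3·(2M3+M4)/6=160/33
seg 4: a=4, c=M4/2=-797/121, d=(M5−M4)/(6·2)=797/726, b=Δ4−h4·(2M4+M5)/6=2825/363
t_q=7/2 → seg 1, τ=1/2; S=1+1007/363·τ+188/121·τ²+-3181/2904·τ³=20433/7744

  seg 0: a=2 b=-685/363 c=0 d=188/1089
  seg 1: a=1 b=1007/363 c=188/121 d=-3181/2904
  seg 2: a=4 b=-3017/726 c=-2429/484 d=7037/2904
  seg 3: a=-5 b=160/33 c=1152/121 d=-1949/363
  seg 4: a=4 b=2825/363 c=-797/121 d=797/726
S(7/2) = 20433/7744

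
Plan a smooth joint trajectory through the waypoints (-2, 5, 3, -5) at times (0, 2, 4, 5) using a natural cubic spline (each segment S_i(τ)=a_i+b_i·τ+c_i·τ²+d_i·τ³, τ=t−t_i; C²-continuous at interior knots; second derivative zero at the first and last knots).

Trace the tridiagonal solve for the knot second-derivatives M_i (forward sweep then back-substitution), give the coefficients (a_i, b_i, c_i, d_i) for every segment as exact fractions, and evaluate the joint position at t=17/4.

  seg 0: a=-2 b=45/11 c=0 d=-13/88
  seg 1: a=5 b=51/22 c=-39/44 d=-17/44
  seg 2: a=3 b=-129/22 c=-141/44 d=47/44
S(17/4) = 3803/2816

Δ: Δ0=7/2, Δ1=-1, Δ2=-8
row 1: diag=8, rhs=-27; c'=1/4, d'=-27/8
row 2: denom=6−2·1/4=11/2; d'=(-42−2·-27/8)/(11/2)=-141/22
back: M2=-141/22
back: M1=-27/8−1/4·-141/22=-39/22
M: M0=0, M1=-39/22, M2=-141/22, M3=0
seg 0: a=-2, c=M0/2=0, d=(M1−M0)/(6·2)=-13/88, b=Δ0−h0·(2M0+M1)/6=45/11
seg 1: a=5, c=M1/2=-39/44, d=(M2−M1)/(6·2)=-17/44, b=Δ1−h1·(2M1+M2)/6=51/22
seg 2: a=3, c=M2/2=-141/44, d=(M3−M2)/(6·1)=47/44, b=Δ2−h2·(2M2+M3)/6=-129/22
t_q=17/4 → seg 2, τ=1/4; S=3+-129/22·τ+-141/44·τ²+47/44·τ³=3803/2816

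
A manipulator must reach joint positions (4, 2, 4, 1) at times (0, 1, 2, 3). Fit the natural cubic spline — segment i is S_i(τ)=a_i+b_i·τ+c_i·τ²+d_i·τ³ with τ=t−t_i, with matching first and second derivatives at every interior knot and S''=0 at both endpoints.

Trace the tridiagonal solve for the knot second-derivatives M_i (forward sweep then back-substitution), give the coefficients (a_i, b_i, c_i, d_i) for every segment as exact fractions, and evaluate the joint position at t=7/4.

  seg 0: a=4 b=-17/5 c=0 d=7/5
  seg 1: a=2 b=4/5 c=21/5 d=-3
  seg 2: a=4 b=1/5 c=-24/5 d=8/5
S(7/4) = 1183/320

Δ: Δ0=-2, Δ1=2, Δ2=-3
row 1: diag=4, rhs=24; c'=1/4, d'=6
row 2: denom=4−1·1/4=15/4; d'=(-30−1·6)/(15/4)=-48/5
back: M2=-48/5
back: M1=6−1/4·-48/5=42/5
M: M0=0, M1=42/5, M2=-48/5, M3=0
seg 0: a=4, c=M0/2=0, d=(M1−M0)/(6·1)=7/5, b=Δ0−h0·(2M0+M1)/6=-17/5
seg 1: a=2, c=M1/2=21/5, d=(M2−M1)/(6·1)=-3, b=Δ1−h1·(2M1+M2)/6=4/5
seg 2: a=4, c=M2/2=-24/5, d=(M3−M2)/(6·1)=8/5, b=Δ2−h2·(2M2+M3)/6=1/5
t_q=7/4 → seg 1, τ=3/4; S=2+4/5·τ+21/5·τ²+-3·τ³=1183/320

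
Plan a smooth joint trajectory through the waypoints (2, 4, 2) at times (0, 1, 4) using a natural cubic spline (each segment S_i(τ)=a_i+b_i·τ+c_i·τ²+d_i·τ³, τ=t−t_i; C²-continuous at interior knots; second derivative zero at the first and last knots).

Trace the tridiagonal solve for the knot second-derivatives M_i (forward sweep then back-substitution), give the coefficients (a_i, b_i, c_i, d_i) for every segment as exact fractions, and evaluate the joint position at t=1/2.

  seg 0: a=2 b=7/3 c=0 d=-1/3
  seg 1: a=4 b=4/3 c=-1 d=1/9
S(1/2) = 25/8

Δ: Δ0=2, Δ1=-2/3
row 1: diag=8, rhs=-16; c'=3/8, d'=-2
back: M1=-2
M: M0=0, M1=-2, M2=0
seg 0: a=2, c=M0/2=0, d=(M1−M0)/(6·1)=-1/3, b=Δ0−h0·(2M0+M1)/6=7/3
seg 1: a=4, c=M1/2=-1, d=(M2−M1)/(6·3)=1/9, b=Δ1−h1·(2M1+M2)/6=4/3
t_q=1/2 → seg 0, τ=1/2; S=2+7/3·τ+0·τ²+-1/3·τ³=25/8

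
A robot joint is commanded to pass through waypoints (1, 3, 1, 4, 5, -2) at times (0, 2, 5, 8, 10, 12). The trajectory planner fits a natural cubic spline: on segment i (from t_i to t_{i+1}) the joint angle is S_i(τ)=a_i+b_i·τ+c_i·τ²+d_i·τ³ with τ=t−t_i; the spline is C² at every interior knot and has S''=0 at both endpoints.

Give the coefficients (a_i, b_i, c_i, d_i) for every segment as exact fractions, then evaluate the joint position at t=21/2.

Δ: Δ0=1, Δ1=-2/3, Δ2=1, Δ3=1/2, Δ4=-7/2
row 1: diag=10, rhs=-10; c'=3/10, d'=-1
row 2: denom=12−3·3/10=111/10; d'=(10−3·-1)/(111/10)=130/111
row 3: denom=10−3·10/37=340/37; d'=(-3−3·130/111)/(340/37)=-241/340
row 4: denom=8−2·37/170=643/85; d'=(-24−2·-241/340)/(643/85)=-3839/1286
back: M4=-3839/1286
back: M3=-241/340−37/170·-3839/1286=-38/643
back: M2=130/111−10/37·-38/643=2290/1929
back: M1=-1−3/10·2290/1929=-872/643
M: M0=0, M1=-872/643, M2=2290/1929, M3=-38/643, M4=-3839/1286, M5=0
seg 0: a=1, c=M0/2=0, d=(M1−M0)/(6·2)=-218/1929, b=Δ0−h0·(2M0+M1)/6=2801/1929
seg 1: a=3, c=M1/2=-436/643, d=(M2−M1)/(6·3)=2453/17361, b=Δ1−h1·(2M1+M2)/6=185/1929
seg 2: a=1, c=M2/2=1145/1929, d=(M3−M2)/(6·3)=-1202/17361, b=Δ2−h2·(2M2+M3)/6=-304/1929
seg 3: a=4, c=M3/2=-19/643, d=(M4−M3)/(6·2)=-3763/15432, b=Δ3−h3·(2M3+M4)/6=2960/1929
seg 4: a=5, c=M4/2=-3839/2572, d=(M5−M4)/(6·2)=3839/15432, b=Δ4−h4·(2M4+M5)/6=-5825/3858
t_q=21/2 → seg 4, τ=1/2; S=5+-5825/3858·τ+-3839/2572·τ²+3839/15432·τ³=160617/41152

  seg 0: a=1 b=2801/1929 c=0 d=-218/1929
  seg 1: a=3 b=185/1929 c=-436/643 d=2453/17361
  seg 2: a=1 b=-304/1929 c=1145/1929 d=-1202/17361
  seg 3: a=4 b=2960/1929 c=-19/643 d=-3763/15432
  seg 4: a=5 b=-5825/3858 c=-3839/2572 d=3839/15432
S(21/2) = 160617/41152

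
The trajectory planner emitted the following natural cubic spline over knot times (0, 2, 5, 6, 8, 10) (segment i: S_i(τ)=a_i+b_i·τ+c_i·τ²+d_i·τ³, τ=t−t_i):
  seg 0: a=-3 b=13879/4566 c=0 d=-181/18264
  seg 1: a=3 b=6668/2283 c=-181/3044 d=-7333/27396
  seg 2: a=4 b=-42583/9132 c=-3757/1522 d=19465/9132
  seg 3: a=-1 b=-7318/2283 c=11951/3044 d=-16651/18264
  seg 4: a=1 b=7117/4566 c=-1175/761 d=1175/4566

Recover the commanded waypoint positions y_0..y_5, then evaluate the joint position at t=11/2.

y_0 = S_0(0) = a_0 = -3
y_1 = S_1(0) = a_1 = 3
y_2 = S_2(0) = a_2 = 4
y_3 = S_3(0) = a_3 = -1
y_4 = S_4(0) = a_4 = 1
y_5 = S_4(2) = 0
t_q=11/2 is in segment 2 (τ=1/2); S_2(τ)=32091/24352

y_0=-3 y_1=3 y_2=4 y_3=-1 y_4=1 y_5=0
S(11/2) = 32091/24352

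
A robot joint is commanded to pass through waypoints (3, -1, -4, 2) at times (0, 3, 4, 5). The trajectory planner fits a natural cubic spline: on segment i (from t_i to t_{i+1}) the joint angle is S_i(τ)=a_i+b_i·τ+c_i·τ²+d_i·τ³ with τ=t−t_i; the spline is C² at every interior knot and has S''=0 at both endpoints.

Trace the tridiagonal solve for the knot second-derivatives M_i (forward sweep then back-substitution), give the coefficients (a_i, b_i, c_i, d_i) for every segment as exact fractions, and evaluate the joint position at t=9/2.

Δ: Δ0=-4/3, Δ1=-3, Δ2=6
row 1: diag=8, rhs=-10; c'=1/8, d'=-5/4
row 2: denom=4−1·1/8=31/8; d'=(54−1·-5/4)/(31/8)=442/31
back: M2=442/31
back: M1=-5/4−1/8·442/31=-94/31
M: M0=0, M1=-94/31, M2=442/31, M3=0
seg 0: a=3, c=M0/2=0, d=(M1−M0)/(6·3)=-47/279, b=Δ0−h0·(2M0+M1)/6=17/93
seg 1: a=-1, c=M1/2=-47/31, d=(M2−M1)/(6·1)=268/93, b=Δ1−h1·(2M1+M2)/6=-406/93
seg 2: a=-4, c=M2/2=221/31, d=(M3−M2)/(6·1)=-221/93, b=Δ2−h2·(2M2+M3)/6=116/93
t_q=9/2 → seg 2, τ=1/2; S=-4+116/93·τ+221/31·τ²+-221/93·τ³=-469/248

  seg 0: a=3 b=17/93 c=0 d=-47/279
  seg 1: a=-1 b=-406/93 c=-47/31 d=268/93
  seg 2: a=-4 b=116/93 c=221/31 d=-221/93
S(9/2) = -469/248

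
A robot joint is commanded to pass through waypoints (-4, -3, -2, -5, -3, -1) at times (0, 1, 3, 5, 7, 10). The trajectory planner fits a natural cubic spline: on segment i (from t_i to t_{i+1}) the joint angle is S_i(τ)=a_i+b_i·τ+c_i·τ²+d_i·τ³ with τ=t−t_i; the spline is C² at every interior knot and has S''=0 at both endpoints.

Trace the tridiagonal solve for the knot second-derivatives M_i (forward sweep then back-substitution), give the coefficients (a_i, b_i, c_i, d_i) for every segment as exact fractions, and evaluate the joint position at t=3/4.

  seg 0: a=-4 b=559/582 c=0 d=23/582
  seg 1: a=-3 b=314/291 c=23/194 d=-475/2328
  seg 2: a=-2 b=-521/582 c=-429/388 d=935/2328
  seg 3: a=-5 b=-145/291 c=253/194 d=-323/1164
  seg 4: a=-3 b=404/291 c=-35/97 d=35/873
S(3/4) = -40513/12416

Δ: Δ0=1, Δ1=1/2, Δ2=-3/2, Δ3=1, Δ4=2/3
row 1: diag=6, rhs=-3; c'=1/3, d'=-1/2
row 2: denom=8−2·1/3=22/3; d'=(-12−2·-1/2)/(22/3)=-3/2
row 3: denom=8−2·3/11=82/11; d'=(15−2·-3/2)/(82/11)=99/41
row 4: denom=10−2·11/41=388/41; d'=(-2−2·99/41)/(388/41)=-70/97
back: M4=-70/97
back: M3=99/41−11/41·-70/97=253/97
back: M2=-3/2−3/11·253/97=-429/194
back: M1=-1/2−1/3·-429/194=23/97
M: M0=0, M1=23/97, M2=-429/194, M3=253/97, M4=-70/97, M5=0
seg 0: a=-4, c=M0/2=0, d=(M1−M0)/(6·1)=23/582, b=Δ0−h0·(2M0+M1)/6=559/582
seg 1: a=-3, c=M1/2=23/194, d=(M2−M1)/(6·2)=-475/2328, b=Δ1−h1·(2M1+M2)/6=314/291
seg 2: a=-2, c=M2/2=-429/388, d=(M3−M2)/(6·2)=935/2328, b=Δ2−h2·(2M2+M3)/6=-521/582
seg 3: a=-5, c=M3/2=253/194, d=(M4−M3)/(6·2)=-323/1164, b=Δ3−h3·(2M3+M4)/6=-145/291
seg 4: a=-3, c=M4/2=-35/97, d=(M5−M4)/(6·3)=35/873, b=Δ4−h4·(2M4+M5)/6=404/291
t_q=3/4 → seg 0, τ=3/4; S=-4+559/582·τ+0·τ²+23/582·τ³=-40513/12416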